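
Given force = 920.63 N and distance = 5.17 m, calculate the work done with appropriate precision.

4.76 × 10³ J

work done = 920.63 N × 5.17 m = 4759.6571 J.
920.63 has 5 significant figures; 5.17 has 3.
Division/multiplication keeps the fewest: 3 significant figures.
Rounded: 4.76 × 10³ J.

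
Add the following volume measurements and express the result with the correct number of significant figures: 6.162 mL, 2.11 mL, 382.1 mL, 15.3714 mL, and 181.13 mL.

6.162 mL + 2.11 mL + 382.1 mL + 15.3714 mL + 181.13 mL = 586.8734 mL.
Addition/subtraction keeps the fewest decimal places: 6.162 → 3 decimal places, 2.11 → 2 decimal places, 382.1 → 1 decimal place, 15.3714 → 4 decimal places, 181.13 → 2 decimal places; limit is 1.
Rounded to 1 decimal place: 586.9 mL.

586.9 mL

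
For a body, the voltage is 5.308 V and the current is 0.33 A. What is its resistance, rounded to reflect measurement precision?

resistance = 5.308 V ÷ 0.33 A = 16.0848484848… Ω.
5.308 has 4 significant figures; 0.33 has 2.
Division/multiplication keeps the fewest: 2 significant figures.
Rounded: 16 Ω.

16 Ω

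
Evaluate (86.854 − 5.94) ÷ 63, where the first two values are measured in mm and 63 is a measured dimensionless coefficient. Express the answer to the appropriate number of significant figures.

1.3 mm

86.854 mm − 5.94 mm = 80.914 mm; the difference is limited to 2 decimal places (4 s.f.).
Carrying full precision, 80.914 ÷ 63 = 1.28434920635… mm; 63 has 2 s.f., so the result keeps min(4, 2) = 2 s.f.
Rounded to 2 significant figures: 1.3 mm.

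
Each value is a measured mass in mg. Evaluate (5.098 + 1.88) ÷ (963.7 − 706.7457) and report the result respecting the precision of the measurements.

2.72 × 10^-2

5.098 + 1.88 = 6.978, limited to 2 d.p. → 3 s.f.; 963.7 − 706.7457 = 256.9543, limited to 1 d.p. → 4 s.f.
Carrying full precision, 6.978 ÷ 256.9543 = 0.0271565799833…; keep min(3, 4) = 3 s.f.
Rounded to 3 significant figures: 2.72 × 10^-2.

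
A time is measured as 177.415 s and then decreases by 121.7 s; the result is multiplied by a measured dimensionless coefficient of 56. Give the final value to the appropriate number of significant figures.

177.415 s − 121.7 s = 55.715 s; the difference is limited to 1 decimal place (3 s.f.).
Carrying full precision, 55.715 × 56 = 3120.04 s; 56 has 2 s.f., so the result keeps min(3, 2) = 2 s.f.
Rounded to 2 significant figures: 3.1 × 10^3 s.

3.1 × 10^3 s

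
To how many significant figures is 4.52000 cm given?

6

4.52000: trailing zeros after a decimal point are significant.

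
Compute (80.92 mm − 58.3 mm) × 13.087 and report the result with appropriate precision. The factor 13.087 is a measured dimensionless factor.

80.92 mm − 58.3 mm = 22.62 mm; the difference is limited to 1 decimal place (3 s.f.).
Carrying full precision, 22.62 × 13.087 = 296.02794 mm; 13.087 has 5 s.f., so the result keeps min(3, 5) = 3 s.f.
Rounded to 3 significant figures: 296 mm.

296 mm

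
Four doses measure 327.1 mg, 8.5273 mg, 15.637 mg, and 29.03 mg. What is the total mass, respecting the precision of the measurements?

380.3 mg

327.1 mg + 8.5273 mg + 15.637 mg + 29.03 mg = 380.2943 mg.
Addition/subtraction keeps the fewest decimal places: 327.1 → 1 decimal place, 8.5273 → 4 decimal places, 15.637 → 3 decimal places, 29.03 → 2 decimal places; limit is 1.
Rounded to 1 decimal place: 380.3 mg.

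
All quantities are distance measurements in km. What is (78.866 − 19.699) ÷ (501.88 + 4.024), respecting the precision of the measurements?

78.866 − 19.699 = 59.167, limited to 3 d.p. → 5 s.f.; 501.88 + 4.024 = 505.904, limited to 2 d.p. → 5 s.f.
Carrying full precision, 59.167 ÷ 505.904 = 0.116953018755…; keep min(5, 5) = 5 s.f.
Rounded to 5 significant figures: 0.11695.

0.11695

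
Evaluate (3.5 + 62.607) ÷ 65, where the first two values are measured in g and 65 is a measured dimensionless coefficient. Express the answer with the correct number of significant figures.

3.5 g + 62.607 g = 66.107 g; the sum is limited to 1 decimal place (3 s.f.).
Carrying full precision, 66.107 ÷ 65 = 1.01703076923… g; 65 has 2 s.f., so the result keeps min(3, 2) = 2 s.f.
Rounded to 2 significant figures: 1.0 g.

1.0 g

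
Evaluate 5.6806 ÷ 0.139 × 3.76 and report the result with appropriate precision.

5.6806 ÷ 0.139 × 3.76 = 153.662273381…
Multiplication/division keeps the fewest significant figures: 5.6806 → 5 s.f., 0.139 → 3 s.f., 3.76 → 3 s.f.; limit is 3.
Rounded to 3 significant figures: 154.

154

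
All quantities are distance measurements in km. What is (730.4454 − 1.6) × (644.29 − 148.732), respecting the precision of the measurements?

3.612 × 10⁵ km²

730.4454 − 1.6 = 728.8454, limited to 1 d.p. → 4 s.f.; 644.29 − 148.732 = 495.558, limited to 2 d.p. → 5 s.f.
Carrying full precision, 728.8454 × 495.558 = 361185.168733…; keep min(4, 5) = 4 s.f.
Rounded to 4 significant figures: 3.612 × 10⁵ km².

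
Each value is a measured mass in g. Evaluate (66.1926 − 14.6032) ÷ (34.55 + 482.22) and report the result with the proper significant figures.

0.099830

66.1926 − 14.6032 = 51.5894, limited to 4 d.p. → 6 s.f.; 34.55 + 482.22 = 516.77, limited to 2 d.p. → 5 s.f.
Carrying full precision, 51.5894 ÷ 516.77 = 0.0998304855158…; keep min(6, 5) = 5 s.f.
Rounded to 5 significant figures: 0.099830.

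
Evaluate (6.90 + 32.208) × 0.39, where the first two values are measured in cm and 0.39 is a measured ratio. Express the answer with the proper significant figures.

6.90 cm + 32.208 cm = 39.108 cm; the sum is limited to 2 decimal places (4 s.f.).
Carrying full precision, 39.108 × 0.39 = 15.25212 cm; 0.39 has 2 s.f., so the result keeps min(4, 2) = 2 s.f.
Rounded to 2 significant figures: 15 cm.

15 cm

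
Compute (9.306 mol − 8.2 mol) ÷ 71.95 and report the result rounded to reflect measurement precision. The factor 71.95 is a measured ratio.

0.015 mol

9.306 mol − 8.2 mol = 1.106 mol; the difference is limited to 1 decimal place (2 s.f.).
Carrying full precision, 1.106 ÷ 71.95 = 0.0153717859625… mol; 71.95 has 4 s.f., so the result keeps min(2, 4) = 2 s.f.
Rounded to 2 significant figures: 0.015 mol.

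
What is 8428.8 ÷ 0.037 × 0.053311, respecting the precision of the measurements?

8428.8 ÷ 0.037 × 0.053311 = 12144.5339676…
Multiplication/division keeps the fewest significant figures: 8428.8 → 5 s.f., 0.037 → 2 s.f., 0.053311 → 5 s.f.; limit is 2.
Rounded to 2 significant figures: 1.2 × 10^4.

1.2 × 10^4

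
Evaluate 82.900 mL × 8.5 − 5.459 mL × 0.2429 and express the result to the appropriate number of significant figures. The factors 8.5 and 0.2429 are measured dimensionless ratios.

82.900 × 8.5 = 704.65 → 7.0 × 10^2 mL (2 s.f., last digit at the 10^1 place).
5.459 × 0.2429 = 1.3259911 → 1.326 mL (4 s.f., last digit at the 10^-3 place).
Difference: 703.3240089 mL; keep the coarser place, 10^1.
Result: 7.0 × 10^2 mL.

7.0 × 10^2 mL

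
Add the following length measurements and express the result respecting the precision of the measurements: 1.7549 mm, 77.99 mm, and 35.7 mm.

115.4 mm

1.7549 mm + 77.99 mm + 35.7 mm = 115.4449 mm.
Addition/subtraction keeps the fewest decimal places: 1.7549 → 4 decimal places, 77.99 → 2 decimal places, 35.7 → 1 decimal place; limit is 1.
Rounded to 1 decimal place: 115.4 mm.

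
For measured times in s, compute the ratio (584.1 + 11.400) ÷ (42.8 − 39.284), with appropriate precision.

584.1 + 11.400 = 595.500, limited to 1 d.p. → 4 s.f.; 42.8 − 39.284 = 3.516, limited to 1 d.p. → 2 s.f.
Carrying full precision, 595.500 ÷ 3.516 = 169.368600683…; keep min(4, 2) = 2 s.f.
Rounded to 2 significant figures: 1.7 × 10².

1.7 × 10²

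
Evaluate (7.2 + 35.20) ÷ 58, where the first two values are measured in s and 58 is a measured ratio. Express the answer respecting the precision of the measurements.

7.2 s + 35.20 s = 42.40 s; the sum is limited to 1 decimal place (3 s.f.).
Carrying full precision, 42.40 ÷ 58 = 0.731034482759… s; 58 has 2 s.f., so the result keeps min(3, 2) = 2 s.f.
Rounded to 2 significant figures: 0.73 s.

0.73 s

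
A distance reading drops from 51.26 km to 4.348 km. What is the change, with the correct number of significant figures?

51.26 km − 4.348 km = 46.912 km.
Addition/subtraction keeps the fewest decimal places: 51.26 → 2 decimal places, 4.348 → 3 decimal places; limit is 2.
Rounded to 2 decimal places: 46.91 km.

46.91 km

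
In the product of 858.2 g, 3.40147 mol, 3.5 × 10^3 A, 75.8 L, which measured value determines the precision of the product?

3.5 × 10^3 A

858.2 g → 4 s.f.; 3.40147 mol → 6 s.f.; 3.5 × 10^3 A → 2 s.f.; 75.8 L → 3 s.f.
The fewest is 2 significant figures, from 3.5 × 10^3 A.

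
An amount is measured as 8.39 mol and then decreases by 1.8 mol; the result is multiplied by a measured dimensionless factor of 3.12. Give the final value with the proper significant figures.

21 mol

8.39 mol − 1.8 mol = 6.59 mol; the difference is limited to 1 decimal place (2 s.f.).
Carrying full precision, 6.59 × 3.12 = 20.5608 mol; 3.12 has 3 s.f., so the result keeps min(2, 3) = 2 s.f.
Rounded to 2 significant figures: 21 mol.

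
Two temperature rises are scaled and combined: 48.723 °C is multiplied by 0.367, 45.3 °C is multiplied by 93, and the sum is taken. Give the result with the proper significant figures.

4.2 × 10^3 °C

48.723 × 0.367 = 17.881341 → 17.9 °C (3 s.f., last digit at the 10^-1 place).
45.3 × 93 = 4212.9 → 4.2 × 10^3 °C (2 s.f., last digit at the 10^2 place).
Sum: 4230.781341 °C; keep the coarser place, 10^2.
Result: 4.2 × 10^3 °C.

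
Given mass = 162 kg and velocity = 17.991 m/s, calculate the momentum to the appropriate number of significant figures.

momentum = 162 kg × 17.991 m/s = 2914.542 kg·m/s.
162 has 3 significant figures; 17.991 has 5.
Division/multiplication keeps the fewest: 3 significant figures.
Rounded: 2.91 × 10³ kg·m/s.

2.91 × 10³ kg·m/s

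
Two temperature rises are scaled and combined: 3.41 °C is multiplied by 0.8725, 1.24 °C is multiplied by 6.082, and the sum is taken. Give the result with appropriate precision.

10.52 °C

3.41 × 0.8725 = 2.975225 → 2.98 °C (3 s.f., last digit at the 10^-2 place).
1.24 × 6.082 = 7.54168 → 7.54 °C (3 s.f., last digit at the 10^-2 place).
Sum: 10.516905 °C; keep the coarser place, 10^-2.
Result: 10.52 °C.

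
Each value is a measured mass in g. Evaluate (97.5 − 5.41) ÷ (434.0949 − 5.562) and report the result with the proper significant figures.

0.215

97.5 − 5.41 = 92.09, limited to 1 d.p. → 3 s.f.; 434.0949 − 5.562 = 428.5329, limited to 3 d.p. → 6 s.f.
Carrying full precision, 92.09 ÷ 428.5329 = 0.214895985816…; keep min(3, 6) = 3 s.f.
Rounded to 3 significant figures: 0.215.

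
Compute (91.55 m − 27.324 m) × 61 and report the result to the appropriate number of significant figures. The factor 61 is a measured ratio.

91.55 m − 27.324 m = 64.226 m; the difference is limited to 2 decimal places (4 s.f.).
Carrying full precision, 64.226 × 61 = 3917.786 m; 61 has 2 s.f., so the result keeps min(4, 2) = 2 s.f.
Rounded to 2 significant figures: 3.9 × 10³ m.

3.9 × 10³ m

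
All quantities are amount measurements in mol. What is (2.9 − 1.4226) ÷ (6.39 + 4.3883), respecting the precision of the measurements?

2.9 − 1.4226 = 1.4774, limited to 1 d.p. → 2 s.f.; 6.39 + 4.3883 = 10.7783, limited to 2 d.p. → 4 s.f.
Carrying full precision, 1.4774 ÷ 10.7783 = 0.137071708897…; keep min(2, 4) = 2 s.f.
Rounded to 2 significant figures: 0.14.

0.14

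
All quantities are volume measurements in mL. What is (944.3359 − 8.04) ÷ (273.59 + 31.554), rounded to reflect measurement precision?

3.0684

944.3359 − 8.04 = 936.2959, limited to 2 d.p. → 5 s.f.; 273.59 + 31.554 = 305.144, limited to 2 d.p. → 5 s.f.
Carrying full precision, 936.2959 ÷ 305.144 = 3.06837394804…; keep min(5, 5) = 5 s.f.
Rounded to 5 significant figures: 3.0684.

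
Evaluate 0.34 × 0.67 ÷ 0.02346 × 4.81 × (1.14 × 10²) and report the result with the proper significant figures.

0.34 × 0.67 ÷ 0.02346 × 4.81 × (1.14 × 10²) = 5324.46086957…
Multiplication/division keeps the fewest significant figures: 0.34 → 2 s.f., 0.67 → 2 s.f., 0.02346 → 4 s.f., 4.81 → 3 s.f., 1.14 × 10² → 3 s.f.; limit is 2.
Rounded to 2 significant figures: 5.3 × 10³.

5.3 × 10³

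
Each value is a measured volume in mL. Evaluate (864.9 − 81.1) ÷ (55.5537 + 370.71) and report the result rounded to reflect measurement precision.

1.839

864.9 − 81.1 = 783.8, limited to 1 d.p. → 4 s.f.; 55.5537 + 370.71 = 426.2637, limited to 2 d.p. → 5 s.f.
Carrying full precision, 783.8 ÷ 426.2637 = 1.83876788007…; keep min(4, 5) = 4 s.f.
Rounded to 4 significant figures: 1.839.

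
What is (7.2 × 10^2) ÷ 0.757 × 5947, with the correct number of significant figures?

(7.2 × 10^2) ÷ 0.757 × 5947 = 5656327.60898…
Multiplication/division keeps the fewest significant figures: 7.2 × 10^2 → 2 s.f., 0.757 → 3 s.f., 5947 → 4 s.f.; limit is 2.
Rounded to 2 significant figures: 5.7 × 10^6.

5.7 × 10^6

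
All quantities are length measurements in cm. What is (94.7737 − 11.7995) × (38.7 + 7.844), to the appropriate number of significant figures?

3.86 × 10^3 cm²

94.7737 − 11.7995 = 82.9742, limited to 4 d.p. → 6 s.f.; 38.7 + 7.844 = 46.544, limited to 1 d.p. → 3 s.f.
Carrying full precision, 82.9742 × 46.544 = 3861.9511648; keep min(6, 3) = 3 s.f.
Rounded to 3 significant figures: 3.86 × 10^3 cm².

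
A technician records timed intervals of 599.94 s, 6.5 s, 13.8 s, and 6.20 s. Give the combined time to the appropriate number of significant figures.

626.4 s

599.94 s + 6.5 s + 13.8 s + 6.20 s = 626.44 s.
Addition/subtraction keeps the fewest decimal places: 599.94 → 2 decimal places, 6.5 → 1 decimal place, 13.8 → 1 decimal place, 6.20 → 2 decimal places; limit is 1.
Rounded to 1 decimal place: 626.4 s.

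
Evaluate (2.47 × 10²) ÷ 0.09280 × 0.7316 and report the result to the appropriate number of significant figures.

(2.47 × 10²) ÷ 0.09280 × 0.7316 = 1947.25431034…
Multiplication/division keeps the fewest significant figures: 2.47 × 10² → 3 s.f., 0.09280 → 4 s.f., 0.7316 → 4 s.f.; limit is 3.
Rounded to 3 significant figures: 1.95 × 10³.

1.95 × 10³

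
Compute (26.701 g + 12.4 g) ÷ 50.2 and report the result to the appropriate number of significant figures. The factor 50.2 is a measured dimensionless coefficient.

26.701 g + 12.4 g = 39.101 g; the sum is limited to 1 decimal place (3 s.f.).
Carrying full precision, 39.101 ÷ 50.2 = 0.77890438247… g; 50.2 has 3 s.f., so the result keeps min(3, 3) = 3 s.f.
Rounded to 3 significant figures: 0.779 g.

0.779 g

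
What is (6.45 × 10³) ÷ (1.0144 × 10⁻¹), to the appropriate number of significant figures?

6.36 × 10⁴

(6.45 × 10³) ÷ (1.0144 × 10⁻¹) = 63584.384858…
Multiplication/division keeps the fewest significant figures: 6.45 × 10³ → 3 s.f., 1.0144 × 10⁻¹ → 5 s.f.; limit is 3.
Rounded to 3 significant figures: 6.36 × 10⁴.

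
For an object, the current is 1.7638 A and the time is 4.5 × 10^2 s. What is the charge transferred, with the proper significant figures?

charge transferred = 1.7638 A × 4.5 × 10^2 s = 793.71 C.
1.7638 has 5 significant figures; 4.5 × 10^2 has 2.
Division/multiplication keeps the fewest: 2 significant figures.
Rounded: 7.9 × 10^2 C.

7.9 × 10^2 C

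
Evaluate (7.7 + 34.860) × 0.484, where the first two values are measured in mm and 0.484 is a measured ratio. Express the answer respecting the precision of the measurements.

7.7 mm + 34.860 mm = 42.560 mm; the sum is limited to 1 decimal place (3 s.f.).
Carrying full precision, 42.560 × 0.484 = 20.59904 mm; 0.484 has 3 s.f., so the result keeps min(3, 3) = 3 s.f.
Rounded to 3 significant figures: 20.6 mm.

20.6 mm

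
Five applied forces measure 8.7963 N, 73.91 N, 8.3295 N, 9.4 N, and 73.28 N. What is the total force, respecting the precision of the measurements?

173.7 N

8.7963 N + 73.91 N + 8.3295 N + 9.4 N + 73.28 N = 173.7158 N.
Addition/subtraction keeps the fewest decimal places: 8.7963 → 4 decimal places, 73.91 → 2 decimal places, 8.3295 → 4 decimal places, 9.4 → 1 decimal place, 73.28 → 2 decimal places; limit is 1.
Rounded to 1 decimal place: 173.7 N.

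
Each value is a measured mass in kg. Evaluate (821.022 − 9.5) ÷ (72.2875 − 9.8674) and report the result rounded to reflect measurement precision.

821.022 − 9.5 = 811.522, limited to 1 d.p. → 4 s.f.; 72.2875 − 9.8674 = 62.4201, limited to 4 d.p. → 6 s.f.
Carrying full precision, 811.522 ÷ 62.4201 = 13.0009724432…; keep min(4, 6) = 4 s.f.
Rounded to 4 significant figures: 13.00.

13.00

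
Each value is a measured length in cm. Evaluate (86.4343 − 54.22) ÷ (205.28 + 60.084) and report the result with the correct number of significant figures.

86.4343 − 54.22 = 32.2143, limited to 2 d.p. → 4 s.f.; 205.28 + 60.084 = 265.364, limited to 2 d.p. → 5 s.f.
Carrying full precision, 32.2143 ÷ 265.364 = 0.121396647624…; keep min(4, 5) = 4 s.f.
Rounded to 4 significant figures: 0.1214.

0.1214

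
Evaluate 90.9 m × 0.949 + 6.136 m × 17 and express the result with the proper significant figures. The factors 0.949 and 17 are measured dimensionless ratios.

1.9 × 10^2 m

90.9 × 0.949 = 86.2641 → 86.3 m (3 s.f., last digit at the 10^-1 place).
6.136 × 17 = 104.312 → 1.0 × 10^2 m (2 s.f., last digit at the 10^1 place).
Sum: 190.5761 m; keep the coarser place, 10^1.
Result: 1.9 × 10^2 m.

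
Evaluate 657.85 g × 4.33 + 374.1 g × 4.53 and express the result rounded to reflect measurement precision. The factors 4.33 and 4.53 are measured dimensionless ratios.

4.54 × 10³ g

657.85 × 4.33 = 2848.4905 → 2.85 × 10³ g (3 s.f., last digit at the 10^1 place).
374.1 × 4.53 = 1694.673 → 1.69 × 10³ g (3 s.f., last digit at the 10^1 place).
Sum: 4543.1635 g; keep the coarser place, 10^1.
Result: 4.54 × 10³ g.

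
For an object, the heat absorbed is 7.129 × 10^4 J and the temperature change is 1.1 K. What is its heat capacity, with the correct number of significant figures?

heat capacity = 7.129 × 10^4 J ÷ 1.1 K = 64809.0909091… J/K.
7.129 × 10^4 has 4 significant figures; 1.1 has 2.
Division/multiplication keeps the fewest: 2 significant figures.
Rounded: 6.5 × 10^4 J/K.

6.5 × 10^4 J/K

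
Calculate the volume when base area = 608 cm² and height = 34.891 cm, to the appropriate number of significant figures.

volume = 608 cm² × 34.891 cm = 21213.728 cm³.
608 has 3 significant figures; 34.891 has 5.
Division/multiplication keeps the fewest: 3 significant figures.
Rounded: 2.12 × 10⁴ cm³.

2.12 × 10⁴ cm³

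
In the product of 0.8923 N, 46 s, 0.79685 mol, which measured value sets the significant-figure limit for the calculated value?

46 s

0.8923 N → 4 s.f.; 46 s → 2 s.f.; 0.79685 mol → 5 s.f.
The fewest is 2 significant figures, from 46 s.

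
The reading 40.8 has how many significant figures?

40.8: zeros between nonzero digits are significant.

3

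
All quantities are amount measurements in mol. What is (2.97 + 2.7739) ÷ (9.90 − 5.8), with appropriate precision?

1.4

2.97 + 2.7739 = 5.7439, limited to 2 d.p. → 3 s.f.; 9.90 − 5.8 = 4.10, limited to 1 d.p. → 2 s.f.
Carrying full precision, 5.7439 ÷ 4.10 = 1.40095121951…; keep min(3, 2) = 2 s.f.
Rounded to 2 significant figures: 1.4.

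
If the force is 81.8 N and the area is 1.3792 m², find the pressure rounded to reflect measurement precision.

59.3 Pa

pressure = 81.8 N ÷ 1.3792 m² = 59.3097447796… Pa.
81.8 has 3 significant figures; 1.3792 has 5.
Division/multiplication keeps the fewest: 3 significant figures.
Rounded: 59.3 Pa.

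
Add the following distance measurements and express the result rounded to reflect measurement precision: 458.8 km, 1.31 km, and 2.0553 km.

462.2 km

458.8 km + 1.31 km + 2.0553 km = 462.1653 km.
Addition/subtraction keeps the fewest decimal places: 458.8 → 1 decimal place, 1.31 → 2 decimal places, 2.0553 → 4 decimal places; limit is 1.
Rounded to 1 decimal place: 462.2 km.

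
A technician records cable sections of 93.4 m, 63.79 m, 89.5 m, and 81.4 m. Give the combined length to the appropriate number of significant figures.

328.1 m

93.4 m + 63.79 m + 89.5 m + 81.4 m = 328.09 m.
Addition/subtraction keeps the fewest decimal places: 93.4 → 1 decimal place, 63.79 → 2 decimal places, 89.5 → 1 decimal place, 81.4 → 1 decimal place; limit is 1.
Rounded to 1 decimal place: 328.1 m.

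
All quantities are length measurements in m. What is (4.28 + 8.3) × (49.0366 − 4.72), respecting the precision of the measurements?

558 m²

4.28 + 8.3 = 12.58, limited to 1 d.p. → 3 s.f.; 49.0366 − 4.72 = 44.3166, limited to 2 d.p. → 4 s.f.
Carrying full precision, 12.58 × 44.3166 = 557.502828; keep min(3, 4) = 3 s.f.
Rounded to 3 significant figures: 558 m².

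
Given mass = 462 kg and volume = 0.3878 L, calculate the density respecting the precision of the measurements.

density = 462 kg ÷ 0.3878 L = 1191.33574007… kg/L.
462 has 3 significant figures; 0.3878 has 4.
Division/multiplication keeps the fewest: 3 significant figures.
Rounded: 1.19 × 10³ kg/L.

1.19 × 10³ kg/L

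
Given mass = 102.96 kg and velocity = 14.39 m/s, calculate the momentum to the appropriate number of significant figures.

1482 kg·m/s

momentum = 102.96 kg × 14.39 m/s = 1481.5944 kg·m/s.
102.96 has 5 significant figures; 14.39 has 4.
Division/multiplication keeps the fewest: 4 significant figures.
Rounded: 1482 kg·m/s.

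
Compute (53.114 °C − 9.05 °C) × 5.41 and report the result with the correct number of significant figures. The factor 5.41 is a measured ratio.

53.114 °C − 9.05 °C = 44.064 °C; the difference is limited to 2 decimal places (4 s.f.).
Carrying full precision, 44.064 × 5.41 = 238.38624 °C; 5.41 has 3 s.f., so the result keeps min(4, 3) = 3 s.f.
Rounded to 3 significant figures: 238 °C.

238 °C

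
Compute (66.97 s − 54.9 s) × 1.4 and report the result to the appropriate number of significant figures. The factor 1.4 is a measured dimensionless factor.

66.97 s − 54.9 s = 12.07 s; the difference is limited to 1 decimal place (3 s.f.).
Carrying full precision, 12.07 × 1.4 = 16.898 s; 1.4 has 2 s.f., so the result keeps min(3, 2) = 2 s.f.
Rounded to 2 significant figures: 17 s.

17 s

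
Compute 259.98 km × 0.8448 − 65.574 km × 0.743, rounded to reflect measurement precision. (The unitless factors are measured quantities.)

259.98 × 0.8448 = 219.631104 → 219.6 km (4 s.f., last digit at the 10^-1 place).
65.574 × 0.743 = 48.721482 → 48.7 km (3 s.f., last digit at the 10^-1 place).
Difference: 170.909622 km; keep the coarser place, 10^-1.
Result: 170.9 km.

170.9 km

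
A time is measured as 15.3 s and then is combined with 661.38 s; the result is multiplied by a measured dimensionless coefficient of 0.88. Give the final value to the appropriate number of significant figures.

15.3 s + 661.38 s = 676.68 s; the sum is limited to 1 decimal place (4 s.f.).
Carrying full precision, 676.68 × 0.88 = 595.4784 s; 0.88 has 2 s.f., so the result keeps min(4, 2) = 2 s.f.
Rounded to 2 significant figures: 6.0 × 10² s.

6.0 × 10² s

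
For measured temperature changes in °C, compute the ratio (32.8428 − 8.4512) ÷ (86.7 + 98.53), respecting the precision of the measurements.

0.1317

32.8428 − 8.4512 = 24.3916, limited to 4 d.p. → 6 s.f.; 86.7 + 98.53 = 185.23, limited to 1 d.p. → 4 s.f.
Carrying full precision, 24.3916 ÷ 185.23 = 0.131682772769…; keep min(6, 4) = 4 s.f.
Rounded to 4 significant figures: 0.1317.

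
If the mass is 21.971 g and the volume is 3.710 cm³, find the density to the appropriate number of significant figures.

5.922 g/cm³

density = 21.971 g ÷ 3.710 cm³ = 5.92210242588… g/cm³.
21.971 has 5 significant figures; 3.710 has 4.
Division/multiplication keeps the fewest: 4 significant figures.
Rounded: 5.922 g/cm³.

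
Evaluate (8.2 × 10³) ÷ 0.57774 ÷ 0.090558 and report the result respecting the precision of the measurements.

1.6 × 10⁵

(8.2 × 10³) ÷ 0.57774 ÷ 0.090558 = 156730.887515…
Multiplication/division keeps the fewest significant figures: 8.2 × 10³ → 2 s.f., 0.57774 → 5 s.f., 0.090558 → 5 s.f.; limit is 2.
Rounded to 2 significant figures: 1.6 × 10⁵.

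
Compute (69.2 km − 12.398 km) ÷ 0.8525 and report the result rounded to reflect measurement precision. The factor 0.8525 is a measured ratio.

66.6 km

69.2 km − 12.398 km = 56.802 km; the difference is limited to 1 decimal place (3 s.f.).
Carrying full precision, 56.802 ÷ 0.8525 = 66.6299120235… km; 0.8525 has 4 s.f., so the result keeps min(3, 4) = 3 s.f.
Rounded to 3 significant figures: 66.6 km.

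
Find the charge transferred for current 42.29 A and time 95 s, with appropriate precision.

charge transferred = 42.29 A × 95 s = 4017.55 C.
42.29 has 4 significant figures; 95 has 2.
Division/multiplication keeps the fewest: 2 significant figures.
Rounded: 4.0 × 10³ C.

4.0 × 10³ C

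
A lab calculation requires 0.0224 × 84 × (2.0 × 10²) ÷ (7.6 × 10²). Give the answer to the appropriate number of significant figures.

0.50

0.0224 × 84 × (2.0 × 10²) ÷ (7.6 × 10²) = 0.495157894737…
Multiplication/division keeps the fewest significant figures: 0.0224 → 3 s.f., 84 → 2 s.f., 2.0 × 10² → 2 s.f., 7.6 × 10² → 2 s.f.; limit is 2.
Rounded to 2 significant figures: 0.50.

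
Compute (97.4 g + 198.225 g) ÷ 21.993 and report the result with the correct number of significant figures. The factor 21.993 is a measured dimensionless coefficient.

97.4 g + 198.225 g = 295.625 g; the sum is limited to 1 decimal place (4 s.f.).
Carrying full precision, 295.625 ÷ 21.993 = 13.441776929… g; 21.993 has 5 s.f., so the result keeps min(4, 5) = 4 s.f.
Rounded to 4 significant figures: 13.44 g.

13.44 g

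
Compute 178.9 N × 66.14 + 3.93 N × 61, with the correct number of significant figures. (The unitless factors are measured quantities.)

178.9 × 66.14 = 11832.446 → 1.183 × 10⁴ N (4 s.f., last digit at the 10^1 place).
3.93 × 61 = 239.73 → 2.4 × 10² N (2 s.f., last digit at the 10^1 place).
Sum: 12072.176 N; keep the coarser place, 10^1.
Result: 1.207 × 10⁴ N.

1.207 × 10⁴ N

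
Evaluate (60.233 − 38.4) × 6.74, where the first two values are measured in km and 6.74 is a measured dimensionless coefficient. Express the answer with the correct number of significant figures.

60.233 km − 38.4 km = 21.833 km; the difference is limited to 1 decimal place (3 s.f.).
Carrying full precision, 21.833 × 6.74 = 147.15442 km; 6.74 has 3 s.f., so the result keeps min(3, 3) = 3 s.f.
Rounded to 3 significant figures: 147 km.

147 km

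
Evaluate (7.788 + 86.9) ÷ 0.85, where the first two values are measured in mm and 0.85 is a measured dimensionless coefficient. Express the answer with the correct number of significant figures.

7.788 mm + 86.9 mm = 94.688 mm; the sum is limited to 1 decimal place (3 s.f.).
Carrying full precision, 94.688 ÷ 0.85 = 111.397647059… mm; 0.85 has 2 s.f., so the result keeps min(3, 2) = 2 s.f.
Rounded to 2 significant figures: 1.1 × 10² mm.

1.1 × 10² mm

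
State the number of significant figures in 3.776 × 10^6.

3.776 × 10^6: in scientific notation every digit of the coefficient is significant.

4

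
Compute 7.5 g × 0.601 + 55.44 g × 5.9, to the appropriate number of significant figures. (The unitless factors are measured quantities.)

7.5 × 0.601 = 4.5075 → 4.5 g (2 s.f., last digit at the 10^-1 place).
55.44 × 5.9 = 327.096 → 3.3 × 10^2 g (2 s.f., last digit at the 10^1 place).
Sum: 331.6035 g; keep the coarser place, 10^1.
Result: 3.3 × 10^2 g.

3.3 × 10^2 g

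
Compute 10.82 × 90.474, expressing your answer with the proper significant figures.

10.82 × 90.474 = 978.92868
Multiplication/division keeps the fewest significant figures: 10.82 → 4 s.f., 90.474 → 5 s.f.; limit is 4.
Rounded to 4 significant figures: 978.9.

978.9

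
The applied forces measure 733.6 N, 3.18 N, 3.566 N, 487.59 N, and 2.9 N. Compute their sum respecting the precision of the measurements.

1230.8 N

733.6 N + 3.18 N + 3.566 N + 487.59 N + 2.9 N = 1230.836 N.
Addition/subtraction keeps the fewest decimal places: 733.6 → 1 decimal place, 3.18 → 2 decimal places, 3.566 → 3 decimal places, 487.59 → 2 decimal places, 2.9 → 1 decimal place; limit is 1.
Rounded to 1 decimal place: 1230.8 N.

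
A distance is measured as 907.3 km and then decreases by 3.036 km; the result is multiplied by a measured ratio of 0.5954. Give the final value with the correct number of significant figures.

538.4 km

907.3 km − 3.036 km = 904.264 km; the difference is limited to 1 decimal place (4 s.f.).
Carrying full precision, 904.264 × 0.5954 = 538.3987856 km; 0.5954 has 4 s.f., so the result keeps min(4, 4) = 4 s.f.
Rounded to 4 significant figures: 538.4 km.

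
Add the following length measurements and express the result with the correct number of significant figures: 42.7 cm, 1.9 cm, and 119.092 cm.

163.7 cm

42.7 cm + 1.9 cm + 119.092 cm = 163.692 cm.
Addition/subtraction keeps the fewest decimal places: 42.7 → 1 decimal place, 1.9 → 1 decimal place, 119.092 → 3 decimal places; limit is 1.
Rounded to 1 decimal place: 163.7 cm.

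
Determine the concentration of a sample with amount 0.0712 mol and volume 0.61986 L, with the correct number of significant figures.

0.115 mol/L

concentration = 0.0712 mol ÷ 0.61986 L = 0.114864646856… mol/L.
0.0712 has 3 significant figures; 0.61986 has 5.
Division/multiplication keeps the fewest: 3 significant figures.
Rounded: 0.115 mol/L.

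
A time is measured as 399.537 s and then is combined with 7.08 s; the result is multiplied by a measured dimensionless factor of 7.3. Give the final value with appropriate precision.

399.537 s + 7.08 s = 406.617 s; the sum is limited to 2 decimal places (5 s.f.).
Carrying full precision, 406.617 × 7.3 = 2968.3041 s; 7.3 has 2 s.f., so the result keeps min(5, 2) = 2 s.f.
Rounded to 2 significant figures: 3.0 × 10^3 s.

3.0 × 10^3 s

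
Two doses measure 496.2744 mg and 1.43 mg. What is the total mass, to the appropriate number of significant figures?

4.9770 × 10^2 mg

496.2744 mg + 1.43 mg = 497.7044 mg.
Addition/subtraction keeps the fewest decimal places: 496.2744 → 4 decimal places, 1.43 → 2 decimal places; limit is 2.
Rounded to 2 decimal places: 4.9770 × 10^2 mg.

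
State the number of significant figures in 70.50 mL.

4

70.50: trailing zeros after a decimal point are significant; zeros between nonzero digits are significant.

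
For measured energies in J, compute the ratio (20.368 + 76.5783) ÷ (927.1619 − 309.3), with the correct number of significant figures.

0.1569

20.368 + 76.5783 = 96.9463, limited to 3 d.p. → 5 s.f.; 927.1619 − 309.3 = 617.8619, limited to 1 d.p. → 4 s.f.
Carrying full precision, 96.9463 ÷ 617.8619 = 0.156906098272…; keep min(5, 4) = 4 s.f.
Rounded to 4 significant figures: 0.1569.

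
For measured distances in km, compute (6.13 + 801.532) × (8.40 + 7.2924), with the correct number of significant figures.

6.13 + 801.532 = 807.662, limited to 2 d.p. → 5 s.f.; 8.40 + 7.2924 = 15.6924, limited to 2 d.p. → 4 s.f.
Carrying full precision, 807.662 × 15.6924 = 12674.1551688; keep min(5, 4) = 4 s.f.
Rounded to 4 significant figures: 1.267 × 10^4 km².

1.267 × 10^4 km²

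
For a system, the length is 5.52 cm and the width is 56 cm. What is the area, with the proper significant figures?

area = 5.52 cm × 56 cm = 309.12 cm².
5.52 has 3 significant figures; 56 has 2.
Division/multiplication keeps the fewest: 2 significant figures.
Rounded: 3.1 × 10² cm².

3.1 × 10² cm²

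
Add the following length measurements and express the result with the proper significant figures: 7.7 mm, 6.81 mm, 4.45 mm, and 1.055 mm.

7.7 mm + 6.81 mm + 4.45 mm + 1.055 mm = 20.015 mm.
Addition/subtraction keeps the fewest decimal places: 7.7 → 1 decimal place, 6.81 → 2 decimal places, 4.45 → 2 decimal places, 1.055 → 3 decimal places; limit is 1.
Rounded to 1 decimal place: 20.0 mm.

20.0 mm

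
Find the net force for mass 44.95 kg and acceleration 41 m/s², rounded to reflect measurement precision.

net force = 44.95 kg × 41 m/s² = 1842.95 N.
44.95 has 4 significant figures; 41 has 2.
Division/multiplication keeps the fewest: 2 significant figures.
Rounded: 1.8 × 10^3 N.

1.8 × 10^3 N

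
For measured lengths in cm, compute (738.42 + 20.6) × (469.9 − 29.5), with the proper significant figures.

3.343 × 10^5 cm²

738.42 + 20.6 = 759.02, limited to 1 d.p. → 4 s.f.; 469.9 − 29.5 = 440.4, limited to 1 d.p. → 4 s.f.
Carrying full precision, 759.02 × 440.4 = 334272.408; keep min(4, 4) = 4 s.f.
Rounded to 4 significant figures: 3.343 × 10^5 cm².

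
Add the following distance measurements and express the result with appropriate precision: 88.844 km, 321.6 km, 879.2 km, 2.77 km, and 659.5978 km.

1952.0 km

88.844 km + 321.6 km + 879.2 km + 2.77 km + 659.5978 km = 1952.0118 km.
Addition/subtraction keeps the fewest decimal places: 88.844 → 3 decimal places, 321.6 → 1 decimal place, 879.2 → 1 decimal place, 2.77 → 2 decimal places, 659.5978 → 4 decimal places; limit is 1.
Rounded to 1 decimal place: 1952.0 km.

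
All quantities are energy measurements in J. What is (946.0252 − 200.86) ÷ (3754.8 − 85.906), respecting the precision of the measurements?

0.20310

946.0252 − 200.86 = 745.1652, limited to 2 d.p. → 5 s.f.; 3754.8 − 85.906 = 3668.894, limited to 1 d.p. → 5 s.f.
Carrying full precision, 745.1652 ÷ 3668.894 = 0.203103496585…; keep min(5, 5) = 5 s.f.
Rounded to 5 significant figures: 0.20310.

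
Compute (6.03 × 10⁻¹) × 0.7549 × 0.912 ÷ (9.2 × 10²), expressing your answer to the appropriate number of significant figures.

4.5 × 10⁻⁴

(6.03 × 10⁻¹) × 0.7549 × 0.912 ÷ (9.2 × 10²) = 0.000451246398261…
Multiplication/division keeps the fewest significant figures: 6.03 × 10⁻¹ → 3 s.f., 0.7549 → 4 s.f., 0.912 → 3 s.f., 9.2 × 10² → 2 s.f.; limit is 2.
Rounded to 2 significant figures: 4.5 × 10⁻⁴.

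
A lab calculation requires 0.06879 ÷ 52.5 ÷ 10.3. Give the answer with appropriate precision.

1.27 × 10⁻⁴

0.06879 ÷ 52.5 ÷ 10.3 = 0.00012721220527…
Multiplication/division keeps the fewest significant figures: 0.06879 → 4 s.f., 52.5 → 3 s.f., 10.3 → 3 s.f.; limit is 3.
Rounded to 3 significant figures: 1.27 × 10⁻⁴.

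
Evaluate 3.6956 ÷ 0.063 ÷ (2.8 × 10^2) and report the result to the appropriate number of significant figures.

0.21

3.6956 ÷ 0.063 ÷ (2.8 × 10^2) = 0.209501133787…
Multiplication/division keeps the fewest significant figures: 3.6956 → 5 s.f., 0.063 → 2 s.f., 2.8 × 10^2 → 2 s.f.; limit is 2.
Rounded to 2 significant figures: 0.21.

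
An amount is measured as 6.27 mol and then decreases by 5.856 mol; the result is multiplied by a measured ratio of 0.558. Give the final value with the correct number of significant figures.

6.27 mol − 5.856 mol = 0.414 mol; the difference is limited to 2 decimal places (2 s.f.).
Carrying full precision, 0.414 × 0.558 = 0.231012 mol; 0.558 has 3 s.f., so the result keeps min(2, 3) = 2 s.f.
Rounded to 2 significant figures: 0.23 mol.

0.23 mol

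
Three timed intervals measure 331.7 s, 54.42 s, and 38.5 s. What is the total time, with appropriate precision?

331.7 s + 54.42 s + 38.5 s = 424.62 s.
Addition/subtraction keeps the fewest decimal places: 331.7 → 1 decimal place, 54.42 → 2 decimal places, 38.5 → 1 decimal place; limit is 1.
Rounded to 1 decimal place: 424.6 s.

424.6 s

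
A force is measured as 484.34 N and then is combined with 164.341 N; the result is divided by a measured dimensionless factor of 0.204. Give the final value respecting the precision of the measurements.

3.18 × 10³ N

484.34 N + 164.341 N = 648.681 N; the sum is limited to 2 decimal places (5 s.f.).
Carrying full precision, 648.681 ÷ 0.204 = 3179.80882353… N; 0.204 has 3 s.f., so the result keeps min(5, 3) = 3 s.f.
Rounded to 3 significant figures: 3.18 × 10³ N.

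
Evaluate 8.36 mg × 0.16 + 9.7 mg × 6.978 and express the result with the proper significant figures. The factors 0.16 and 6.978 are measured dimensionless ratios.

8.36 × 0.16 = 1.3376 → 1.3 mg (2 s.f., last digit at the 10^-1 place).
9.7 × 6.978 = 67.6866 → 68 mg (2 s.f., last digit at the 10^0 place).
Sum: 69.0242 mg; keep the coarser place, 10^0.
Result: 69 mg.

69 mg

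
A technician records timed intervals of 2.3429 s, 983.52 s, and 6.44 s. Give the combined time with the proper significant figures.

2.3429 s + 983.52 s + 6.44 s = 992.3029 s.
Addition/subtraction keeps the fewest decimal places: 2.3429 → 4 decimal places, 983.52 → 2 decimal places, 6.44 → 2 decimal places; limit is 2.
Rounded to 2 decimal places: 992.30 s.

992.30 s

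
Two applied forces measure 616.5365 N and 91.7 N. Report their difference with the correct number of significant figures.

524.8 N

616.5365 N − 91.7 N = 524.8365 N.
Addition/subtraction keeps the fewest decimal places: 616.5365 → 4 decimal places, 91.7 → 1 decimal place; limit is 1.
Rounded to 1 decimal place: 524.8 N.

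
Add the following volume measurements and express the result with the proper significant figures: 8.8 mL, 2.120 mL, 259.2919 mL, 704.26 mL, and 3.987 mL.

8.8 mL + 2.120 mL + 259.2919 mL + 704.26 mL + 3.987 mL = 978.4589 mL.
Addition/subtraction keeps the fewest decimal places: 8.8 → 1 decimal place, 2.120 → 3 decimal places, 259.2919 → 4 decimal places, 704.26 → 2 decimal places, 3.987 → 3 decimal places; limit is 1.
Rounded to 1 decimal place: 978.5 mL.

978.5 mL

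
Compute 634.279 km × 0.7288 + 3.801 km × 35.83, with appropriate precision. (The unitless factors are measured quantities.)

634.279 × 0.7288 = 462.2625352 → 462.3 km (4 s.f., last digit at the 10^-1 place).
3.801 × 35.83 = 136.18983 → 136.2 km (4 s.f., last digit at the 10^-1 place).
Sum: 598.4523652 km; keep the coarser place, 10^-1.
Result: 598.5 km.

598.5 km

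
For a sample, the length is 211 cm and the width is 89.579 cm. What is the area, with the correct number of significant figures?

area = 211 cm × 89.579 cm = 18901.169 cm².
211 has 3 significant figures; 89.579 has 5.
Division/multiplication keeps the fewest: 3 significant figures.
Rounded: 1.89 × 10^4 cm².

1.89 × 10^4 cm²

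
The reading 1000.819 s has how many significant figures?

1000.819: zeros between nonzero digits are significant.

7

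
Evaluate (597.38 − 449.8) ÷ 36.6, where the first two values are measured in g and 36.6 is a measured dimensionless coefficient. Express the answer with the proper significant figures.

4.03 g

597.38 g − 449.8 g = 147.58 g; the difference is limited to 1 decimal place (4 s.f.).
Carrying full precision, 147.58 ÷ 36.6 = 4.03224043716… g; 36.6 has 3 s.f., so the result keeps min(4, 3) = 3 s.f.
Rounded to 3 significant figures: 4.03 g.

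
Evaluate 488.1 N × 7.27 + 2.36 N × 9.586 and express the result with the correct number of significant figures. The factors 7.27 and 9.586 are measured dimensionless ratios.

488.1 × 7.27 = 3548.487 → 3.55 × 10^3 N (3 s.f., last digit at the 10^1 place).
2.36 × 9.586 = 22.62296 → 22.6 N (3 s.f., last digit at the 10^-1 place).
Sum: 3571.10996 N; keep the coarser place, 10^1.
Result: 3.57 × 10^3 N.

3.57 × 10^3 N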